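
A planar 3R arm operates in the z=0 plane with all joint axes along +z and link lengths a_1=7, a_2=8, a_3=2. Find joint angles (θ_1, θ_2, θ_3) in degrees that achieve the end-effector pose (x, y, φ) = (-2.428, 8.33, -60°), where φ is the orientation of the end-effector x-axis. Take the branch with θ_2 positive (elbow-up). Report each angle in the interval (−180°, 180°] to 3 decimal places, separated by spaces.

wrist centre = target − a_3·(cos φ, sin φ) = (-3.4280, 10.0621)
cos θ_2 = (112.9961−7²−8²)/(2·7·8) = -0.0000; θ_2 = 90.0020° (elbow-up)
β = atan2(10.0621,-3.4280) = 108.8133°; ψ = atan2(8.0000,6.9997) = 48.8152°
θ_1 = β − ψ = 59.9980°
θ_3 = φ − θ_1 − θ_2 = 149.9999° (wrapped to (-180°,180°])

59.998 90.002 150.000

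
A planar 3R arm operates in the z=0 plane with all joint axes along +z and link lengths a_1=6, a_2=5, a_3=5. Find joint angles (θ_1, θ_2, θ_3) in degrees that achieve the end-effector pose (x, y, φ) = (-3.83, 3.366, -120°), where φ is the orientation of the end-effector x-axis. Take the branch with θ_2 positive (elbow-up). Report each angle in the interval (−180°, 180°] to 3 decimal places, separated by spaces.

wrist centre = target − a_3·(cos φ, sin φ) = (-1.3300, 7.6961)
cos θ_2 = (60.9993−6²−5²)/(2·6·5) = -0.0000; θ_2 = 90.0007° (elbow-up)
β = atan2(7.6961,-1.3300) = 99.8047°; ψ = atan2(5.0000,5.9999) = 39.8059°
θ_1 = β − ψ = 59.9988°
θ_3 = φ − θ_1 − θ_2 = 90.0005° (wrapped to (-180°,180°])

59.999 90.001 90.000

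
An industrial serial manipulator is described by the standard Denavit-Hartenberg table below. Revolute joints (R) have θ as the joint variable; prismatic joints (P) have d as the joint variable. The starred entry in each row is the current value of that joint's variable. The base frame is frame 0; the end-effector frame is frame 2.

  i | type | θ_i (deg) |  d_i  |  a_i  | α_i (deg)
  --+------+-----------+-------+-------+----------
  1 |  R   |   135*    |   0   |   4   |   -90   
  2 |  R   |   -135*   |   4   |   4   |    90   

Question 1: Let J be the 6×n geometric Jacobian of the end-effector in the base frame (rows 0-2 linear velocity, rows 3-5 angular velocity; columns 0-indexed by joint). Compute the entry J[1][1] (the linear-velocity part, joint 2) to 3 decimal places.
axis z_1 = (-0.7071,-0.7071,0.0000); lever o_n−o_1 = (-0.8284,-4.8284,2.8284)
cross product → J_v[:, 1] = (-2.0000,2.0000,2.8284)
J_ω[:, 1] = z_1
entry J[1][1] = 2.0000

2.000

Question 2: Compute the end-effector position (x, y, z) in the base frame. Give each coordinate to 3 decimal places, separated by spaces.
-3.657 -2.000 2.828

after link 1: o_1 = (-2.8284, 2.8284, 0.0000)
after link 2: o_2 = (-3.6569, -2.0000, 2.8284)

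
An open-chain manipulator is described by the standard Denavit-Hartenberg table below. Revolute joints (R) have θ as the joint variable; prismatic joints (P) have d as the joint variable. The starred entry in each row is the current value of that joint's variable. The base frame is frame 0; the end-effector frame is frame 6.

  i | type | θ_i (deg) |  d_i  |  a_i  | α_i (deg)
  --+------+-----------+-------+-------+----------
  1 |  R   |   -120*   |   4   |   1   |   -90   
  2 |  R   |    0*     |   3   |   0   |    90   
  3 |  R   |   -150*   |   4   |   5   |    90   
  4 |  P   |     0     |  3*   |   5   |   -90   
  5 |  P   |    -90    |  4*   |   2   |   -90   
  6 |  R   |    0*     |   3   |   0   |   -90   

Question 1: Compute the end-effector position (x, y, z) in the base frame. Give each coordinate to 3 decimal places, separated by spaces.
after link 1: o_1 = (-0.5000, -0.8660, 4.0000)
after link 2: o_2 = (2.0981, -2.3660, 4.0000)
after link 3: o_3 = (2.0981, 2.6340, 8.0000)
after link 4: o_4 = (5.0981, 7.6340, 8.0000)
after link 5: o_5 = (7.0981, 7.6340, 12.0000)
after link 6: o_6 = (7.0981, 10.6340, 12.0000)

7.098 10.634 12.000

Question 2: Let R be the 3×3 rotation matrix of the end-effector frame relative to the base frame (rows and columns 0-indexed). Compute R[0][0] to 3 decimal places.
1.000

End-effector x-axis (col 0 of R) = (1.0000,0.0000,0.0000)
R[0][0] = 1.0000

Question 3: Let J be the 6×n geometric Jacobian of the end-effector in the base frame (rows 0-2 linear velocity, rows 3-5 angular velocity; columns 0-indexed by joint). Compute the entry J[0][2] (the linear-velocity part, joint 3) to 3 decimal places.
-13.000

axis z_2 = (0.0000,0.0000,1.0000); lever o_n−o_2 = (5.0000,13.0000,8.0000)
cross product → J_v[:, 2] = (-13.0000,5.0000,0.0000)
J_ω[:, 2] = z_2
entry J[0][2] = -13.0000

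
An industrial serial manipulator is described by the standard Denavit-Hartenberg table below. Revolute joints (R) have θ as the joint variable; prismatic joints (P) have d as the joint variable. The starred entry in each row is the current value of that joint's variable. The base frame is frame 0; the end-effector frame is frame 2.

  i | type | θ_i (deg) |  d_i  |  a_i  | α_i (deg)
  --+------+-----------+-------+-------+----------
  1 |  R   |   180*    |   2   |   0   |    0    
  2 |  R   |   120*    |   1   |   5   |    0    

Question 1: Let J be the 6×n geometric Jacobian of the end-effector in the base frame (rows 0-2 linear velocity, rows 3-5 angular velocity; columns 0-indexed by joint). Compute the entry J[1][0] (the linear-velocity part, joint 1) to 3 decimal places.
2.500

axis z_0 = ẑ; lever o_n−o_0 = (2.5000,-4.3301,3.0000)
cross product → J_v[:, 0] = (4.3301,2.5000,-0.0000)
J_ω[:, 0] = z_0
entry J[1][0] = 2.5000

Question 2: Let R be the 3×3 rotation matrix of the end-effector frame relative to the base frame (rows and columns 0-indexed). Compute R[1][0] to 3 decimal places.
End-effector x-axis (col 0 of R) = (0.5000,-0.8660,0.0000)
R[1][0] = -0.8660

-0.866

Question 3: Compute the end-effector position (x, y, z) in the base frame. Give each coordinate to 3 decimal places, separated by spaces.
after link 1: o_1 = (0.0000, 0.0000, 2.0000)
after link 2: o_2 = (2.5000, -4.3301, 3.0000)

2.500 -4.330 3.000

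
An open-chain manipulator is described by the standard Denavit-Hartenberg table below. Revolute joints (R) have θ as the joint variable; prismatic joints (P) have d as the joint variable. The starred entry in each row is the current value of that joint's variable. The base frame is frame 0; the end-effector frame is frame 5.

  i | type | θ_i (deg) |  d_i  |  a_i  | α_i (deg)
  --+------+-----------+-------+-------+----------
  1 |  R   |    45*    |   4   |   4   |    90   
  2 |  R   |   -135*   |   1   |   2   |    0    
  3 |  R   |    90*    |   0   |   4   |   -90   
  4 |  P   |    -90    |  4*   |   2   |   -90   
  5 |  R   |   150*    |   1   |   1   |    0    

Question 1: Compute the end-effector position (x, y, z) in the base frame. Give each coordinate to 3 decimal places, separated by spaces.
after link 1: o_1 = (2.8284, 2.8284, 4.0000)
after link 2: o_2 = (2.5355, 1.1213, 2.5858)
after link 3: o_3 = (4.5355, 3.1213, -0.2426)
after link 4: o_4 = (7.9497, 3.7071, 2.5858)
after link 5: o_5 = (7.5874, 4.5695, 1.5251)

7.587 4.569 1.525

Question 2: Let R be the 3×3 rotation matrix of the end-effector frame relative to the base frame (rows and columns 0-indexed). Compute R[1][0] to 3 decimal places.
End-effector x-axis (col 0 of R) = (-0.8624,0.3624,-0.3536)
R[1][0] = 0.3624

0.362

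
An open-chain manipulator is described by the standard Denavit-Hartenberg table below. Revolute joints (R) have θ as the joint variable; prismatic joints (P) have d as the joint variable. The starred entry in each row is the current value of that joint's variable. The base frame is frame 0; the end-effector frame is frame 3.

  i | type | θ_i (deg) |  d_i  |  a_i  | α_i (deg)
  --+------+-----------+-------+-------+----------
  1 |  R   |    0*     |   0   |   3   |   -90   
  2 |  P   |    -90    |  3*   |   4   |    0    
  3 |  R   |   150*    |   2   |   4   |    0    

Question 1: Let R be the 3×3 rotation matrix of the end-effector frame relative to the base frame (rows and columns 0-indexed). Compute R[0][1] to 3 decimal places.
-0.866

End-effector y-axis (col 1 of R) = (-0.8660,0.0000,-0.5000)
R[0][1] = -0.8660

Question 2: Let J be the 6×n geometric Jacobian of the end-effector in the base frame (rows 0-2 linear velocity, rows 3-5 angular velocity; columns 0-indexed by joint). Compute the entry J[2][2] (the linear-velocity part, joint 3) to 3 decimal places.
axis z_2 = (0.0000,1.0000,0.0000); lever o_n−o_2 = (2.0000,2.0000,-3.4641)
cross product → J_v[:, 2] = (-3.4641,0.0000,-2.0000)
J_ω[:, 2] = z_2
entry J[2][2] = -2.0000

-2.000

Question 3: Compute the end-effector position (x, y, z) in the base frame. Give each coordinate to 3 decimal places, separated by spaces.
after link 1: o_1 = (3.0000, 0.0000, 0.0000)
after link 2: o_2 = (3.0000, 3.0000, 4.0000)
after link 3: o_3 = (5.0000, 5.0000, 0.5359)

5.000 5.000 0.536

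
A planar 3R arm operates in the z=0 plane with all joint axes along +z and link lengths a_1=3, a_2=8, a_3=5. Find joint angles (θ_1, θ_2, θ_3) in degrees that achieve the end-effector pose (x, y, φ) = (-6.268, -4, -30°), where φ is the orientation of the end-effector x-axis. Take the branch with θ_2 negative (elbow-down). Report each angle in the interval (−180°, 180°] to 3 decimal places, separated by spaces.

-150.002 -29.997 149.999

wrist centre = target − a_3·(cos φ, sin φ) = (-10.5981, -1.5000)
cos θ_2 = (114.5703−3²−8²)/(2·3·8) = 0.8660; θ_2 = -29.9974° (elbow-down)
β = atan2(-1.5000,-10.5981) = -171.9442°; ψ = atan2(-3.9997,9.9284) = -21.9422°
θ_1 = β − ψ = -150.0019°
θ_3 = φ − θ_1 − θ_2 = 149.9994° (wrapped to (-180°,180°])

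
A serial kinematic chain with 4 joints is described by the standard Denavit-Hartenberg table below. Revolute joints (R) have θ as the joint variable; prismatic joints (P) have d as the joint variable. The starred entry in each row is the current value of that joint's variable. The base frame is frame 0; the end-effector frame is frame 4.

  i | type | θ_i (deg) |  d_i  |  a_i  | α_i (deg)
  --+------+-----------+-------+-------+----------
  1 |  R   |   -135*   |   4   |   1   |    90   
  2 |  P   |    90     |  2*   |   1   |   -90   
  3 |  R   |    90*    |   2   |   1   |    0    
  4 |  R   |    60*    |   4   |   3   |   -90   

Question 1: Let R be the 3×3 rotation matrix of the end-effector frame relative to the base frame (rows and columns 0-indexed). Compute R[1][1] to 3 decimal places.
End-effector y-axis (col 1 of R) = (-0.7071,-0.7071,-0.0000)
R[1][1] = -0.7071

-0.707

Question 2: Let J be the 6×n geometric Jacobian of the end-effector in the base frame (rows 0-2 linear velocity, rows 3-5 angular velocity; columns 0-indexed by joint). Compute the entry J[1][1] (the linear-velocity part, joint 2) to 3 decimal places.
0.707

prismatic axis z_1 = (-0.7071,0.7071,0.0000)
J_v[:, 1] = z_1; J_ω[:, 1] = (0,0,0)
entry J[1][1] = 0.7071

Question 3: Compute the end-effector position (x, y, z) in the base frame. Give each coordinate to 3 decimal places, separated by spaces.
after link 1: o_1 = (-0.7071, -0.7071, 4.0000)
after link 2: o_2 = (-2.1213, 0.7071, 5.0000)
after link 3: o_3 = (-0.0000, 1.4142, 5.0000)
after link 4: o_4 = (3.8891, 3.1820, 2.4019)

3.889 3.182 2.402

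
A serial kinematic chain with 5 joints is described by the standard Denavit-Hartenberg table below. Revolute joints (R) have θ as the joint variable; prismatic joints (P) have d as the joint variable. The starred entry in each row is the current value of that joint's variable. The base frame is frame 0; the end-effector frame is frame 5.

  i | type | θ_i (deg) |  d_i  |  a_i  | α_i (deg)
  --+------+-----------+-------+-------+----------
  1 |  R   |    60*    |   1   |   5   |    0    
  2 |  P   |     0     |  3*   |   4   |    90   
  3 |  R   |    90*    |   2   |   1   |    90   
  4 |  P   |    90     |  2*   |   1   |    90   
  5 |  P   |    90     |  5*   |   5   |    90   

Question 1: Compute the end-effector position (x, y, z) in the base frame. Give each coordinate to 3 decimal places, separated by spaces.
10.598 12.356 10.000

after link 1: o_1 = (2.5000, 4.3301, 1.0000)
after link 2: o_2 = (4.5000, 7.7942, 4.0000)
after link 3: o_3 = (6.2321, 6.7942, 5.0000)
after link 4: o_4 = (8.0981, 8.0263, 5.0000)
after link 5: o_5 = (10.5981, 12.3564, 10.0000)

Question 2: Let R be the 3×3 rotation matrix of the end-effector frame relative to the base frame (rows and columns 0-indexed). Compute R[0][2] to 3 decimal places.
0.866

End-effector z-axis (col 2 of R) = (0.8660,-0.5000,0.0000)
R[0][2] = 0.8660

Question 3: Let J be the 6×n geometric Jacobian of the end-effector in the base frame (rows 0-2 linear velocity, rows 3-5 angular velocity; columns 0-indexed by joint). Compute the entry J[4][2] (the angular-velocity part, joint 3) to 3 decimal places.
axis z_2 = (0.8660,-0.5000,0.0000); lever o_n−o_2 = (6.0981,4.5622,6.0000)
cross product → J_v[:, 2] = (-3.0000,-5.1962,7.0000)
J_ω[:, 2] = z_2
entry J[4][2] = -0.5000

-0.500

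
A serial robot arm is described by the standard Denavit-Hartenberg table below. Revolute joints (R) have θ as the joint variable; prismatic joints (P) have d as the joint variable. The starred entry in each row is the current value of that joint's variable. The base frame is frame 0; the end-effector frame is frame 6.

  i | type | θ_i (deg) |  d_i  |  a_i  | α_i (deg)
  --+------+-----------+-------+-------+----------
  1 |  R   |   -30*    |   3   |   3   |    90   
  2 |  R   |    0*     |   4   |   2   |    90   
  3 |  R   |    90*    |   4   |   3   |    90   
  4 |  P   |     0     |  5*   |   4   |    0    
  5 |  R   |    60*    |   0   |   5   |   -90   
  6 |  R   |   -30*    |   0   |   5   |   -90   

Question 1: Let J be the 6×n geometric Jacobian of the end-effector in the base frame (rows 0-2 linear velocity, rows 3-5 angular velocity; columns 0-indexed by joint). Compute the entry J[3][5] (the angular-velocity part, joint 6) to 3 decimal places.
0.433

axis z_5 = (0.4330,0.7500,-0.5000); lever o_n−o_5 = (1.0825,-3.1250,-3.7500)
cross product → J_v[:, 5] = (-4.3750,1.0825,-2.1651)
J_ω[:, 5] = z_5
entry J[3][5] = 0.4330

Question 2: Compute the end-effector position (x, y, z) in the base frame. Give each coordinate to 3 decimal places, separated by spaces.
after link 1: o_1 = (2.5981, -1.5000, 3.0000)
after link 2: o_2 = (2.3301, -5.9641, 3.0000)
after link 3: o_3 = (0.8301, -8.5622, -1.0000)
after link 4: o_4 = (3.1603, -14.5263, -1.0000)
after link 5: o_5 = (1.9103, -16.6913, -5.3301)
after link 6: o_6 = (2.9928, -19.8163, -9.0801)

2.993 -19.816 -9.080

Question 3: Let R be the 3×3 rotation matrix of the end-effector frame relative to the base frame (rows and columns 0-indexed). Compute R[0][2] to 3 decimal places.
End-effector z-axis (col 2 of R) = (-0.8750,0.2165,-0.4330)
R[0][2] = -0.8750

-0.875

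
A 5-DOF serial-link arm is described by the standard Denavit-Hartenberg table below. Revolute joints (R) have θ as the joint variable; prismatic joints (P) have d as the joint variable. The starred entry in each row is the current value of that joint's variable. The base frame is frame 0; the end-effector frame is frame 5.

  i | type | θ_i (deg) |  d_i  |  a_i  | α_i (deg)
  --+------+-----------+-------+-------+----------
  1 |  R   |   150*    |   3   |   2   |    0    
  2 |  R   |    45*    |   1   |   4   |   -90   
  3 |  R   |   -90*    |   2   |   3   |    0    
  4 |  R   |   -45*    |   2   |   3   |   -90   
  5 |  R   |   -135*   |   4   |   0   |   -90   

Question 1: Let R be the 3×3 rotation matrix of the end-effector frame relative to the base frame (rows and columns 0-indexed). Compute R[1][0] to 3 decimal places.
End-effector x-axis (col 0 of R) = (-0.3000,-0.8124,-0.5000)
R[1][0] = -0.8124

-0.812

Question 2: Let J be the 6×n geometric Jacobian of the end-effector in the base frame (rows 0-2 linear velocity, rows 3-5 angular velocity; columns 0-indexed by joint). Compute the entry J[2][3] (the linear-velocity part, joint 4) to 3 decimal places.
-0.707

axis z_3 = (0.2588,-0.9659,0.0000); lever o_n−o_3 = (-0.1654,-2.1149,4.9497)
cross product → J_v[:, 3] = (-4.7811,-1.2811,-0.7071)
J_ω[:, 3] = z_3
entry J[2][3] = -0.7071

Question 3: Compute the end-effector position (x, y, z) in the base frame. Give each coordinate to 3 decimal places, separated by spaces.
-5.243 -4.082 11.950

after link 1: o_1 = (-1.7321, 1.0000, 3.0000)
after link 2: o_2 = (-5.5958, -0.0353, 4.0000)
after link 3: o_3 = (-5.0781, -1.9671, 7.0000)
after link 4: o_4 = (-2.5114, -3.3499, 9.1213)
after link 5: o_5 = (-5.2435, -4.0820, 11.9497)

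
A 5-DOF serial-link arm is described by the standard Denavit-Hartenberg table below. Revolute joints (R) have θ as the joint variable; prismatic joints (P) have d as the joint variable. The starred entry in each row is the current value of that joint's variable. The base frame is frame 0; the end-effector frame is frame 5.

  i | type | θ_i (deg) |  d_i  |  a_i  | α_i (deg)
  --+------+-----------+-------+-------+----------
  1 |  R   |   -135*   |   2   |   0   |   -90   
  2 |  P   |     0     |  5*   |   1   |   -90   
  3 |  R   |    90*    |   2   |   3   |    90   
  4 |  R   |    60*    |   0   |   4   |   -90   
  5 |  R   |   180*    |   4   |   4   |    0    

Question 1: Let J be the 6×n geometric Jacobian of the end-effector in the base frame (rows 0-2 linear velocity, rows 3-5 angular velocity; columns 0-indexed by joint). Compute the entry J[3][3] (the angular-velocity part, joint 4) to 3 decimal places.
-0.707

axis z_3 = (-0.7071,-0.7071,-0.0000); lever o_n−o_3 = (2.4495,-2.4495,-2.0000)
cross product → J_v[:, 3] = (1.4142,-1.4142,3.4641)
J_ω[:, 3] = z_3
entry J[3][3] = -0.7071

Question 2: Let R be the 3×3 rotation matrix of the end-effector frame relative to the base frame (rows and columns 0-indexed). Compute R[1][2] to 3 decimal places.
-0.612

End-effector z-axis (col 2 of R) = (0.6124,-0.6124,-0.5000)
R[1][2] = -0.6124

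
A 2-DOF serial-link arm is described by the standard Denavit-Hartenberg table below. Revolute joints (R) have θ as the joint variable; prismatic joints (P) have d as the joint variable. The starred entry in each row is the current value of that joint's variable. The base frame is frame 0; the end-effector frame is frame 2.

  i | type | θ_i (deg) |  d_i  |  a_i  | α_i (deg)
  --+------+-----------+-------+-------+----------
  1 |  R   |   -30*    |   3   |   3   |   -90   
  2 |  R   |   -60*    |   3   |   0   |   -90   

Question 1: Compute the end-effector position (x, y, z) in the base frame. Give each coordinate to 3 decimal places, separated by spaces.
4.098 1.098 3.000

after link 1: o_1 = (2.5981, -1.5000, 3.0000)
after link 2: o_2 = (4.0981, 1.0981, 3.0000)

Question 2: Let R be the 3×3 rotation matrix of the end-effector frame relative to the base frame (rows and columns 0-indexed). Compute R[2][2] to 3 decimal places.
End-effector z-axis (col 2 of R) = (0.7500,-0.4330,-0.5000)
R[2][2] = -0.5000

-0.500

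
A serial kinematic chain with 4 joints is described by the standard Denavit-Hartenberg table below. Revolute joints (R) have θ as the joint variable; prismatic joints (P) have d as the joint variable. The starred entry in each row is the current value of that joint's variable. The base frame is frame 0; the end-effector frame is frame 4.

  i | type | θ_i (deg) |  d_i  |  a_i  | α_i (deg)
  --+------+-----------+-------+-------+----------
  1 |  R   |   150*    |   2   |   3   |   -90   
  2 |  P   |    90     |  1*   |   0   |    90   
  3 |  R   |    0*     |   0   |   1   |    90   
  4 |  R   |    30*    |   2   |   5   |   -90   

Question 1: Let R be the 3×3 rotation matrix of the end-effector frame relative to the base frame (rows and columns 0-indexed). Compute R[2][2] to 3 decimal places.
0.500

End-effector z-axis (col 2 of R) = (-0.7500,0.4330,0.5000)
R[2][2] = 0.5000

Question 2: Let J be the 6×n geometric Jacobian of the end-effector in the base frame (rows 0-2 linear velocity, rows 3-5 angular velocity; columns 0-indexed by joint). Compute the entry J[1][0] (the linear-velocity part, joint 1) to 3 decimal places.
-4.263

axis z_0 = ẑ; lever o_n−o_0 = (-4.2631,3.6160,-3.3301)
cross product → J_v[:, 0] = (-3.6160,-4.2631,0.0000)
J_ω[:, 0] = z_0
entry J[1][0] = -4.2631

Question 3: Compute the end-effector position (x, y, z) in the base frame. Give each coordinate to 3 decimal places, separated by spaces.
-4.263 3.616 -3.330

after link 1: o_1 = (-2.5981, 1.5000, 2.0000)
after link 2: o_2 = (-3.0981, 0.6340, 2.0000)
after link 3: o_3 = (-3.0981, 0.6340, 1.0000)
after link 4: o_4 = (-4.2631, 3.6160, -3.3301)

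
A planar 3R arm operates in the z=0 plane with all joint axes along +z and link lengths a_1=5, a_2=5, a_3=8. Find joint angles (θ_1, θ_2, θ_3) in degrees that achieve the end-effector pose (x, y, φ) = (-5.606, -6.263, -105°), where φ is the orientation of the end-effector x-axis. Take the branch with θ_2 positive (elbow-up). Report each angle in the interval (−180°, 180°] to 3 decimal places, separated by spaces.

wrist centre = target − a_3·(cos φ, sin φ) = (-3.5354, 1.4644)
cos θ_2 = (14.6439−5²−5²)/(2·5·5) = -0.7071; θ_2 = 135.0013° (elbow-up)
β = atan2(1.4644,-3.5354) = 157.5003°; ψ = atan2(3.5355,1.4644) = 67.5006°
θ_1 = β − ψ = 89.9997°
θ_3 = φ − θ_1 − θ_2 = 29.9990° (wrapped to (-180°,180°])

90.000 135.001 29.999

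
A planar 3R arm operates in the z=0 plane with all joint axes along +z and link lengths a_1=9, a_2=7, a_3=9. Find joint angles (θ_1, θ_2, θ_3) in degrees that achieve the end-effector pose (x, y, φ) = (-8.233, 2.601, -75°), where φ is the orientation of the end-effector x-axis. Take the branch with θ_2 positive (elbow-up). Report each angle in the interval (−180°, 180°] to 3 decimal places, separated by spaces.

120.003 29.994 135.003

wrist centre = target − a_3·(cos φ, sin φ) = (-10.5624, 11.2943)
cos θ_2 = (239.1256−9²−7²)/(2·9·7) = 0.8661; θ_2 = 29.9941° (elbow-up)
β = atan2(11.2943,-10.5624) = 133.0819°; ψ = atan2(3.4994,15.0625) = 13.0791°
θ_1 = β − ψ = 120.0028°
θ_3 = φ − θ_1 − θ_2 = 135.0031° (wrapped to (-180°,180°])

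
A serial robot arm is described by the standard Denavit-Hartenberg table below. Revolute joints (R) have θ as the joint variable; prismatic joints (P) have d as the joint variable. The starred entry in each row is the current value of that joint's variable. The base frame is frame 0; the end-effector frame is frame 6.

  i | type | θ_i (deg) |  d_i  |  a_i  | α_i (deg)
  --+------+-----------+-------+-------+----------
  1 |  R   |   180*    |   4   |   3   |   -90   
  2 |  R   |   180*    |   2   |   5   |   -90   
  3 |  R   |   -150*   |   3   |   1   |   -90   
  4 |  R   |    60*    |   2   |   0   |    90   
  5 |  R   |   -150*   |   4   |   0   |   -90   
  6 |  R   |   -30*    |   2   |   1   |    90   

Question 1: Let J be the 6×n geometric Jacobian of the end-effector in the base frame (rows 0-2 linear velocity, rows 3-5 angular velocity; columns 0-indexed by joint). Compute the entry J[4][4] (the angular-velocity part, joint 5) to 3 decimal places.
-0.433

axis z_4 = (-0.7500,-0.4330,0.5000); lever o_n−o_4 = (-4.5658,-0.1361,2.0335)
cross product → J_v[:, 4] = (-0.8125,-0.7578,-1.8750)
J_ω[:, 4] = z_4
entry J[4][4] = -0.4330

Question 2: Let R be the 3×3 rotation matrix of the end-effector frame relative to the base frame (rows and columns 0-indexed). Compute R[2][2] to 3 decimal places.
0.058

End-effector z-axis (col 2 of R) = (-0.7120,-0.6998,0.0580)
R[2][2] = 0.0580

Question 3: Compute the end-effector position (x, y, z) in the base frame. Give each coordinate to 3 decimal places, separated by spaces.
after link 1: o_1 = (-3.0000, 0.0000, 4.0000)
after link 2: o_2 = (2.0000, -2.0000, 4.0000)
after link 3: o_3 = (1.1340, -2.5000, 7.0000)
after link 4: o_4 = (2.1340, -4.2321, 7.0000)
after link 5: o_5 = (-0.8660, -5.9641, 9.0000)
after link 6: o_6 = (-2.4318, -4.3681, 9.0335)

-2.432 -4.368 9.033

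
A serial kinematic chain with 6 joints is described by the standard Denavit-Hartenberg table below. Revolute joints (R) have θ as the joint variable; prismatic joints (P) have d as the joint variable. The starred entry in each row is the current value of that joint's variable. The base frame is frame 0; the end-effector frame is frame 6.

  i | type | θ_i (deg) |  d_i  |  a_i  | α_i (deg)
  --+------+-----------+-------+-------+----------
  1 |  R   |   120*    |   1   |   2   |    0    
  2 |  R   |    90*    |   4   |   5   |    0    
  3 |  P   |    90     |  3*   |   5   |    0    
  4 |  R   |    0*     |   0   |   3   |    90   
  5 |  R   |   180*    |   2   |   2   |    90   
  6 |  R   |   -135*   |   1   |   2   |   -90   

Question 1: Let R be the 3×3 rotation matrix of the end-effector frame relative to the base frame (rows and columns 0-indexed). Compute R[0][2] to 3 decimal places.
0.259

End-effector z-axis (col 2 of R) = (0.2588,0.9659,0.0000)
R[0][2] = 0.2588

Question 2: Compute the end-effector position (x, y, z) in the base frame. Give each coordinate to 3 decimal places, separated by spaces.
after link 1: o_1 = (-1.0000, 1.7321, 1.0000)
after link 2: o_2 = (-5.3301, -0.7679, 5.0000)
after link 3: o_3 = (-2.8301, -5.0981, 8.0000)
after link 4: o_4 = (-1.3301, -7.6962, 8.0000)
after link 5: o_5 = (-4.0622, -6.9641, 8.0000)
after link 6: o_6 = (-2.1303, -7.4817, 9.0000)

-2.130 -7.482 9.000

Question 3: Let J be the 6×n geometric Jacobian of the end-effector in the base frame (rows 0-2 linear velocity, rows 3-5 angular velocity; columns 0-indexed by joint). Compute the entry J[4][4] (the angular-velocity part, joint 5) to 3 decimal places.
axis z_4 = (-0.8660,-0.5000,0.0000); lever o_n−o_4 = (-0.8002,0.2144,1.0000)
cross product → J_v[:, 4] = (-0.5000,0.8660,-0.5858)
J_ω[:, 4] = z_4
entry J[4][4] = -0.5000

-0.500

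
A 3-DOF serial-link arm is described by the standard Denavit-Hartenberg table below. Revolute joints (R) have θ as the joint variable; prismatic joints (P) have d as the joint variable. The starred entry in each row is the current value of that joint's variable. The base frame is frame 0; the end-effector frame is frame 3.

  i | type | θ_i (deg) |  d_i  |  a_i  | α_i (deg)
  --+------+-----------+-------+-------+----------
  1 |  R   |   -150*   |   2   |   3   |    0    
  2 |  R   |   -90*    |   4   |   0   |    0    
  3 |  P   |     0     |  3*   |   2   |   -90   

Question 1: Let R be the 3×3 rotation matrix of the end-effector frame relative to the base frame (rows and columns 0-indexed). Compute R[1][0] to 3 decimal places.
End-effector x-axis (col 0 of R) = (-0.5000,0.8660,0.0000)
R[1][0] = 0.8660

0.866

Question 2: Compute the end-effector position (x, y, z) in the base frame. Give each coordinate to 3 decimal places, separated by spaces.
after link 1: o_1 = (-2.5981, -1.5000, 2.0000)
after link 2: o_2 = (-2.5981, -1.5000, 6.0000)
after link 3: o_3 = (-3.5981, 0.2321, 9.0000)

-3.598 0.232 9.000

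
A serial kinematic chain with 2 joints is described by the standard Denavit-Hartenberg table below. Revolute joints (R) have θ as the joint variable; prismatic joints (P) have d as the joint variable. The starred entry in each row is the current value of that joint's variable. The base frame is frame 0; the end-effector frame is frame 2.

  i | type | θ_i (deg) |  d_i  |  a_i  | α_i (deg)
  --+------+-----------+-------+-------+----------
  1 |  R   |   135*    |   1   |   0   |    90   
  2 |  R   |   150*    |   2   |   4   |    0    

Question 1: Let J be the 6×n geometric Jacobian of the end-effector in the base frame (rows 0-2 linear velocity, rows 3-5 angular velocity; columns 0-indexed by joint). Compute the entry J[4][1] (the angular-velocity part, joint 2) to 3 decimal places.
axis z_1 = (0.7071,0.7071,0.0000); lever o_n−o_1 = (3.8637,-1.0353,2.0000)
cross product → J_v[:, 1] = (1.4142,-1.4142,-3.4641)
J_ω[:, 1] = z_1
entry J[4][1] = 0.7071

0.707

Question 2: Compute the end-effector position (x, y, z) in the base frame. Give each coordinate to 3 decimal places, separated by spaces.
after link 1: o_1 = (0.0000, 0.0000, 1.0000)
after link 2: o_2 = (3.8637, -1.0353, 3.0000)

3.864 -1.035 3.000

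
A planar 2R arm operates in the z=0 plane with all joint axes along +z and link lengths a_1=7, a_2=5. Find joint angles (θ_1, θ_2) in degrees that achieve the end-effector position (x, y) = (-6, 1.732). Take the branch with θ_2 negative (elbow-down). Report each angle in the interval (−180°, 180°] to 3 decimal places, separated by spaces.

-152.204 -120.000

cos θ_2 = (38.9998−7²−5²)/(2·7·5) = -0.5000; θ_2 = -120.0002° (elbow-down)
β = atan2(1.7320,-6.0000) = 163.8983°; ψ = atan2(-4.3301,4.5000) = -43.8979°
θ_1 = β − ψ = 207.7963°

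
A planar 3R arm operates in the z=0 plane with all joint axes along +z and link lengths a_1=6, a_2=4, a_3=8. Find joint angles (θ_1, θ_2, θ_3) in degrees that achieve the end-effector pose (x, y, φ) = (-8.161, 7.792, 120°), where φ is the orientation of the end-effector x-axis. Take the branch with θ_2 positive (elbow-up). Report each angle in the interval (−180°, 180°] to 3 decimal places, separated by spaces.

126.545 134.998 -141.543

wrist centre = target − a_3·(cos φ, sin φ) = (-4.1610, 0.8638)
cos θ_2 = (18.0601−6²−4²)/(2·6·4) = -0.7071; θ_2 = 134.9980° (elbow-up)
β = atan2(0.8638,-4.1610) = 168.2723°; ψ = atan2(2.8285,3.1717) = 41.7269°
θ_1 = β − ψ = 126.5455°
θ_3 = φ − θ_1 − θ_2 = -141.5435° (wrapped to (-180°,180°])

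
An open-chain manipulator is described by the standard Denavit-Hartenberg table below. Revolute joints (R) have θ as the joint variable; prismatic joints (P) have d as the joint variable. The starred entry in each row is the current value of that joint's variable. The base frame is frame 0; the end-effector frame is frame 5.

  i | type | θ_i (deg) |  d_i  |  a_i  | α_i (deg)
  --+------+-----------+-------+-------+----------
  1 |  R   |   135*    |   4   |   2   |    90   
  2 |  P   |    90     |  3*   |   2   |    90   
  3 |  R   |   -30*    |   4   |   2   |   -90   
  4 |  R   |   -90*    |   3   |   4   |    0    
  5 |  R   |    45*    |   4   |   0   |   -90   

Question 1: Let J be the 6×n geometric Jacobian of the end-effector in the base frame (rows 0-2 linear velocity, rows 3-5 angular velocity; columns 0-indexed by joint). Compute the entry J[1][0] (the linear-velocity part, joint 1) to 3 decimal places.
axis z_0 = ẑ; lever o_n−o_0 = (-1.3702,12.7719,11.2321)
cross product → J_v[:, 0] = (-12.7719,-1.3702,0.0000)
J_ω[:, 0] = z_0
entry J[1][0] = -1.3702

-1.370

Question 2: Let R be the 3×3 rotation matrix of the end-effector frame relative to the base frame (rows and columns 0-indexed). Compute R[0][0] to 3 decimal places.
End-effector x-axis (col 0 of R) = (-0.7500,0.2500,0.6124)
R[0][0] = -0.7500

-0.750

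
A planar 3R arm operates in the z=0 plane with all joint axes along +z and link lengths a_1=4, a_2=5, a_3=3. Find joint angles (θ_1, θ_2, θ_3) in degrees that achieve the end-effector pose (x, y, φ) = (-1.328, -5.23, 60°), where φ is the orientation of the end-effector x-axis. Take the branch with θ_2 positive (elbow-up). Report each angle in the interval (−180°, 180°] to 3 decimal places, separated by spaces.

-135.007 45.016 149.991

wrist centre = target − a_3·(cos φ, sin φ) = (-2.8280, -7.8281)
cos θ_2 = (69.2764−4²−5²)/(2·4·5) = 0.7069; θ_2 = 45.0160° (elbow-up)
β = atan2(-7.8281,-2.8280) = -109.8629°; ψ = atan2(3.5365,7.5345) = 25.1442°
θ_1 = β − ψ = -135.0071°
θ_3 = φ − θ_1 − θ_2 = 149.9911° (wrapped to (-180°,180°])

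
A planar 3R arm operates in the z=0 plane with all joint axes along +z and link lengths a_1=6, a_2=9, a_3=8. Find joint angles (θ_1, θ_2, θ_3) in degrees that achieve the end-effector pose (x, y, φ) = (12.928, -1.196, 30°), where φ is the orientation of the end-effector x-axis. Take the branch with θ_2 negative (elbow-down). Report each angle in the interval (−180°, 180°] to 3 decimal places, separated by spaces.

38.215 -120.002 111.787

wrist centre = target − a_3·(cos φ, sin φ) = (5.9998, -5.1960)
cos θ_2 = (62.9960−6²−9²)/(2·6·9) = -0.5000; θ_2 = -120.0025° (elbow-down)
β = atan2(-5.1960,5.9998) = -40.8935°; ψ = atan2(-7.7940,1.4997) = -79.1087°
θ_1 = β − ψ = 38.2152°
θ_3 = φ − θ_1 − θ_2 = 111.7873° (wrapped to (-180°,180°])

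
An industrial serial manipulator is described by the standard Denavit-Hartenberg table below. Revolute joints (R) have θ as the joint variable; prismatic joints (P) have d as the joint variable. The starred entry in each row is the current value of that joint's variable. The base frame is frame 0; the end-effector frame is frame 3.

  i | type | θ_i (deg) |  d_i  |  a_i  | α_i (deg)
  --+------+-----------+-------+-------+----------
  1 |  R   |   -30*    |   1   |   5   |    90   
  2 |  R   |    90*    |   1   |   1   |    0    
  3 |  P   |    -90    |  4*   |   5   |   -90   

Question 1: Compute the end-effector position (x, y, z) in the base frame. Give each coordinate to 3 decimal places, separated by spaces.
6.160 -9.330 2.000

after link 1: o_1 = (4.3301, -2.5000, 1.0000)
after link 2: o_2 = (3.8301, -3.3660, 2.0000)
after link 3: o_3 = (6.1603, -9.3301, 2.0000)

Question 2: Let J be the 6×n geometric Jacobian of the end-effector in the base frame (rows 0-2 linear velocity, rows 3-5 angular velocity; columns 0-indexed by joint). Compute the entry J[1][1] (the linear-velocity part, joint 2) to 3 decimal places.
axis z_1 = (-0.5000,-0.8660,0.0000); lever o_n−o_1 = (1.8301,-6.8301,1.0000)
cross product → J_v[:, 1] = (-0.8660,0.5000,5.0000)
J_ω[:, 1] = z_1
entry J[1][1] = 0.5000

0.500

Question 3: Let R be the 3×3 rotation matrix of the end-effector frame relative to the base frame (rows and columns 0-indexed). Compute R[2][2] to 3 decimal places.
1.000

End-effector z-axis (col 2 of R) = (0.0000,0.0000,1.0000)
R[2][2] = 1.0000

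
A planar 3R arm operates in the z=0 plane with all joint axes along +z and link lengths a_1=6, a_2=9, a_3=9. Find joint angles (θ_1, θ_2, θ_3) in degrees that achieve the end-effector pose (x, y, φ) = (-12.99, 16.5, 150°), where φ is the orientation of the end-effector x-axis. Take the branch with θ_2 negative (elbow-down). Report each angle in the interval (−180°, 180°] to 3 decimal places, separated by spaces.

wrist centre = target − a_3·(cos φ, sin φ) = (-5.1958, 12.0000)
cos θ_2 = (170.9960−6²−9²)/(2·6·9) = 0.5000; θ_2 = -60.0024° (elbow-down)
β = atan2(12.0000,-5.1958) = 113.4117°; ψ = atan2(-7.7944,10.4997) = -36.5883°
θ_1 = β − ψ = 150.0000°
θ_3 = φ − θ_1 − θ_2 = 60.0024° (wrapped to (-180°,180°])

150.000 -60.002 60.002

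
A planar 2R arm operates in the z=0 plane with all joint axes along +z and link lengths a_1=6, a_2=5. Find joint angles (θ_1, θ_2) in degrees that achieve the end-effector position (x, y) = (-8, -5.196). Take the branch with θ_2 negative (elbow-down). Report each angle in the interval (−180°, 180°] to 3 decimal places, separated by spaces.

-120.000 -60.002

cos θ_2 = (90.9984−6²−5²)/(2·6·5) = 0.5000; θ_2 = -60.0017° (elbow-down)
β = atan2(-5.1960,-8.0000) = -146.9963°; ψ = atan2(-4.3302,8.4999) = -26.9963°
θ_1 = β − ψ = -120.0000°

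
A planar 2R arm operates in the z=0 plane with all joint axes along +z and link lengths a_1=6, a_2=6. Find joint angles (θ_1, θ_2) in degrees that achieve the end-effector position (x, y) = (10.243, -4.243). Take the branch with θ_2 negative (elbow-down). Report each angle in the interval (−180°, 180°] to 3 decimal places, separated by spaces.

cos θ_2 = (122.9221−6²−6²)/(2·6·6) = 0.7073; θ_2 = -44.9883° (elbow-down)
β = atan2(-4.2430,10.2430) = -22.5010°; ψ = atan2(-4.2418,10.2435) = -22.4941°
θ_1 = β − ψ = -0.0069°

-0.007 -44.988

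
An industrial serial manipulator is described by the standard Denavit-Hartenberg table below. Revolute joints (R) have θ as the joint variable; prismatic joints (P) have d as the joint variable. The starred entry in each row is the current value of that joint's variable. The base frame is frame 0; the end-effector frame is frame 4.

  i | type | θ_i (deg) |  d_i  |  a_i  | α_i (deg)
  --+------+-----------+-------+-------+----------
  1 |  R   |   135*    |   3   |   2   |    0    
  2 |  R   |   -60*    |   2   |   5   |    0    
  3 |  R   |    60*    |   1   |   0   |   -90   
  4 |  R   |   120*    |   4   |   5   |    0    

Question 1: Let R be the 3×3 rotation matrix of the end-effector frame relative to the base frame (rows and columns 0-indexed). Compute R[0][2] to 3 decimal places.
End-effector z-axis (col 2 of R) = (-0.7071,-0.7071,0.0000)
R[0][2] = -0.7071

-0.707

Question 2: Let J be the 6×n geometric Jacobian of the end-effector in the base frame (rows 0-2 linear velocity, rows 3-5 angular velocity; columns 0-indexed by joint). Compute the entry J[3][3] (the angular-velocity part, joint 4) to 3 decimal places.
axis z_3 = (-0.7071,-0.7071,0.0000); lever o_n−o_3 = (-1.0607,-4.5962,-4.3301)
cross product → J_v[:, 3] = (3.0619,-3.0619,2.5000)
J_ω[:, 3] = z_3
entry J[3][3] = -0.7071

-0.707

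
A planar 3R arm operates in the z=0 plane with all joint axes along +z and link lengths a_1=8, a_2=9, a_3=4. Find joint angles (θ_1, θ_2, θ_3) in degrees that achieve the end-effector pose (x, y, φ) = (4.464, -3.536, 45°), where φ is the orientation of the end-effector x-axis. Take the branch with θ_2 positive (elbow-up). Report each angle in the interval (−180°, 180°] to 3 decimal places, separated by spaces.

-151.169 134.998 61.171

wrist centre = target − a_3·(cos φ, sin φ) = (1.6356, -6.3644)
cos θ_2 = (43.1810−8²−9²)/(2·8·9) = -0.7071; θ_2 = 134.9975° (elbow-up)
β = atan2(-6.3644,1.6356) = -75.5876°; ψ = atan2(6.3642,1.6363) = 75.5809°
θ_1 = β − ψ = -151.1686°
θ_3 = φ − θ_1 − θ_2 = 61.1710° (wrapped to (-180°,180°])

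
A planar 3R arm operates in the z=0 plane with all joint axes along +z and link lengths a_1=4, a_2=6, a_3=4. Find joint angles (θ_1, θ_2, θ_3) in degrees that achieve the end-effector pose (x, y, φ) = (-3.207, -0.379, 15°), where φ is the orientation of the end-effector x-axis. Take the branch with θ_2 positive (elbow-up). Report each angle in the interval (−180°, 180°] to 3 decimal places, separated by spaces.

134.997 90.006 149.997

wrist centre = target − a_3·(cos φ, sin φ) = (-7.0707, -1.4143)
cos θ_2 = (51.9950−4²−6²)/(2·4·6) = -0.0001; θ_2 = 90.0059° (elbow-up)
β = atan2(-1.4143,-7.0707) = -168.6890°; ψ = atan2(6.0000,3.9994) = 56.3140°
θ_1 = β − ψ = -225.0031°
θ_3 = φ − θ_1 − θ_2 = 149.9971° (wrapped to (-180°,180°])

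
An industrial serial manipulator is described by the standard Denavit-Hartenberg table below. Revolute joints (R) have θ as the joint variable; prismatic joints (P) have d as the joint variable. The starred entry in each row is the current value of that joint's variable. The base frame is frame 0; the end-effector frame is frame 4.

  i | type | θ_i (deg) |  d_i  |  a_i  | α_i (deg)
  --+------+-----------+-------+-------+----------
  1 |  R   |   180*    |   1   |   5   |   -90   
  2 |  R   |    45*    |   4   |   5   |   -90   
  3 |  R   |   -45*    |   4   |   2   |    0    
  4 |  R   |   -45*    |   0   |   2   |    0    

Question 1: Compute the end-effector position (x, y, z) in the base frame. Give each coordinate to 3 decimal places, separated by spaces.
-6.707 -7.414 -6.364

after link 1: o_1 = (-5.0000, 0.0000, 1.0000)
after link 2: o_2 = (-8.5355, -4.0000, -2.5355)
after link 3: o_3 = (-6.7071, -5.4142, -6.3640)
after link 4: o_4 = (-6.7071, -7.4142, -6.3640)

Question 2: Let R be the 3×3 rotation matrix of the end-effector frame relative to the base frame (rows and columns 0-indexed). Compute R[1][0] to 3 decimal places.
End-effector x-axis (col 0 of R) = (-0.0000,-1.0000,-0.0000)
R[1][0] = -1.0000

-1.000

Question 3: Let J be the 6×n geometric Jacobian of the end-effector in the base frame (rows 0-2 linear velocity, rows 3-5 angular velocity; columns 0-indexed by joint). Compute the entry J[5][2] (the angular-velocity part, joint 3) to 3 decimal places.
axis z_2 = (0.7071,-0.0000,-0.7071); lever o_n−o_2 = (1.8284,-3.4142,-3.8284)
cross product → J_v[:, 2] = (-2.4142,1.4142,-2.4142)
J_ω[:, 2] = z_2
entry J[5][2] = -0.7071

-0.707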